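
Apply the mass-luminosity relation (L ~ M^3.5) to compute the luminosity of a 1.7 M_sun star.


L/L_sun = (M/M_sun)^3.5 = 1.7^3.5 = 6.4058

6.4058 L_sun


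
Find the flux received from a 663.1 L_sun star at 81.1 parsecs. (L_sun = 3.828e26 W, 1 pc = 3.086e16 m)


F = L / (4*pi*d^2) = 2.538e+29 / (4*pi*(2.503e+18)^2) = 3.225e-09

3.225e-09 W/m^2


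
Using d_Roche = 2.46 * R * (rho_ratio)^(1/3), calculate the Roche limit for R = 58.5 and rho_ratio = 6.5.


d_Roche = 2.46 * 58.5 * 6.5^(1/3) = 268.5728

268.5728


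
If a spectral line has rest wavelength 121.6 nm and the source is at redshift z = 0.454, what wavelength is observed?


lam_obs = lam_emit * (1 + z) = 121.6 * (1 + 0.454) = 176.8064

176.8064 nm


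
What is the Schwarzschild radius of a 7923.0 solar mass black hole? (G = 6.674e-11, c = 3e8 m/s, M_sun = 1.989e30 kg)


M = 7923.0 * 1.989e30 kg = 1.5758847e+34 kg. rs = 2GM/c^2 = 2 * 6.674e-11 * 1.5758847e+34 / (3e8)^2 = 2.337e+07

2.337e+07 m


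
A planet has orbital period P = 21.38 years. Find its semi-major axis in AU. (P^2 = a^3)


a = P^(2/3) = 21.38^(2/3) = 7.7032

7.7032 AU


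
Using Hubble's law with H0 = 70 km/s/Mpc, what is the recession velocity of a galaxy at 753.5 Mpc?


v = H0 * d = 70 * 753.5 = 52745.0

52745.0 km/s


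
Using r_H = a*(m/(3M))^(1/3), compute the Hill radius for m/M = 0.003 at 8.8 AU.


r_H = a * (m/3M)^(1/3) = 8.8 * (0.003/3)^(1/3) = 0.88

0.88 AU


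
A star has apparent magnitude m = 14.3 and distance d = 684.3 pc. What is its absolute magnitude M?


M = m - 5*log10(d) + 5 = 14.3 - 5*log10(684.3) + 5 = 5.1238

5.1238


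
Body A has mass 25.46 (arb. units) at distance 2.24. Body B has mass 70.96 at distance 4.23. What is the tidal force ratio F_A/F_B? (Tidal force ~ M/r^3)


Ratio = (M1/r1^3) / (M2/r2^3) = (25.46/2.24^3) / (70.96/4.23^3) = 2.4161

2.4161


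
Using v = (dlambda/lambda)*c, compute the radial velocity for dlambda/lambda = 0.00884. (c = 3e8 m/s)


v = (dlambda/lambda) * c = 0.00884 * 3e8 = 2.652e+06

2.652e+06 m/s


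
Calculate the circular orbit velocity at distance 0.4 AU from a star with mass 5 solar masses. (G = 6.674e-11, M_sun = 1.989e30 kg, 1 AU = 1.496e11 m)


v = sqrt(GM/r) = sqrt(6.674e-11 * 9.945e+30 / 5.984e+10) = 105317.2966

105317.2966 m/s


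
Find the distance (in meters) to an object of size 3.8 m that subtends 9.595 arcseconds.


D = size / theta_rad, theta_rad = 9.595 * pi/(180*3600) = 4.652e-05, D = 81689.0322

81689.0322 m


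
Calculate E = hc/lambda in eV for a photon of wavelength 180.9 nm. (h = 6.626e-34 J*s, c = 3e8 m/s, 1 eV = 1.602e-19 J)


E = hc/lambda = 6.626e-34 * 3e8 / 1.809e-07 = 1.099e-18 J = 6.8592 eV

6.8592 eV


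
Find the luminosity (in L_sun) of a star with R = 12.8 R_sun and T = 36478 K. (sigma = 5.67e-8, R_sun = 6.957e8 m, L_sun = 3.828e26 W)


R = 12.8 * 6.957e8 m = 8.90496e+09 m. L = 4*pi*R^2*sigma*T^4 = 4*pi*(8.90496e+09)^2 * 5.67e-8 * 36478^4 = 1.000416728e+32 W. L/L_sun = 1.000416728e+32 / 3.828e26 = 261341.8829

261341.8829 L_sun


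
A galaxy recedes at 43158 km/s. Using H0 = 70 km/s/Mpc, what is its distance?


d = v / H0 = 43158 / 70 = 616.5429

616.5429 Mpc


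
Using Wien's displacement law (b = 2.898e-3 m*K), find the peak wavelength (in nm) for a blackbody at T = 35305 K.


lam_max = b / T = 2.898e-3 / 35305 = 8.208e-08 m = 82.0847 nm

82.0847 nm


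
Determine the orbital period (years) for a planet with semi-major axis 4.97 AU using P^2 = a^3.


P = a^(3/2) = 4.97^1.5 = 11.0799

11.0799 years


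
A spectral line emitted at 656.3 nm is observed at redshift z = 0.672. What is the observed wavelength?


lam_obs = lam_emit * (1 + z) = 656.3 * (1 + 0.672) = 1097.3336

1097.3336 nm


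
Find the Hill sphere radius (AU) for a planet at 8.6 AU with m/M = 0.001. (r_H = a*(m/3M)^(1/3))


r_H = a * (m/3M)^(1/3) = 8.6 * (0.001/3)^(1/3) = 0.5963

0.5963 AU


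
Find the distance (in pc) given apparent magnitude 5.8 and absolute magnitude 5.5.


d = 10^((m - M + 5)/5) = 10^((5.8 - 5.5 + 5)/5) = 11.4815

11.4815 pc


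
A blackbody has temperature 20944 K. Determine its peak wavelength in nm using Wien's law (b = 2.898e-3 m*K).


lam_max = b / T = 2.898e-3 / 20944 = 1.384e-07 m = 138.369 nm

138.369 nm


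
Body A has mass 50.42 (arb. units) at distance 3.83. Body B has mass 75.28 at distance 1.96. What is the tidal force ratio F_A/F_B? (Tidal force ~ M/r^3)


Ratio = (M1/r1^3) / (M2/r2^3) = (50.42/3.83^3) / (75.28/1.96^3) = 0.0898

0.0898


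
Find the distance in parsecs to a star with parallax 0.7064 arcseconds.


d = 1/p = 1/0.7064 = 1.4156

1.4156 pc


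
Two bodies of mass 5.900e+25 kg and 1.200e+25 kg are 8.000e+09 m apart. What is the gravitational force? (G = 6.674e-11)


F = G*m1*m2/r^2 = 6.674e-11 * 5.900e+25 * 1.200e+25 / (8.000e+09)^2 = 6.674e-11 * 7.080e+50 / 6.400e+19 = 7.383e+20

7.383e+20 N


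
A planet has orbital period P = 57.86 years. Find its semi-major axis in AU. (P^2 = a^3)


a = P^(2/3) = 57.86^(2/3) = 14.9596

14.9596 AU


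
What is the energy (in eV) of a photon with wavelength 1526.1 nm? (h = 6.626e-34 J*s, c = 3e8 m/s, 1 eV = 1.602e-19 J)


E = hc/lambda = 6.626e-34 * 3e8 / 1.526e-06 = 1.303e-19 J = 0.8131 eV

0.8131 eV


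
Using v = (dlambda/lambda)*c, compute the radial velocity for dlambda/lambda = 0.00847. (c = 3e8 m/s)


v = (dlambda/lambda) * c = 0.00847 * 3e8 = 2.541e+06

2.541e+06 m/s


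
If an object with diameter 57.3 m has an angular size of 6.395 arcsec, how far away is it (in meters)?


D = size / theta_rad, theta_rad = 6.395 * pi/(180*3600) = 3.100e-05, D = 1.848e+06

1.848e+06 m


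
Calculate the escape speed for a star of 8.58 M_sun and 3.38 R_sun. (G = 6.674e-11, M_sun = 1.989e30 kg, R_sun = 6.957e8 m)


M = 8.58 * 1.989e30 kg = 1.706562e+31 kg; R = 3.38 * 6.957e8 m = 2.351466e+09 m. v_esc = sqrt(2GM/R) = sqrt(2 * 6.674e-11 * 1.706562e+31 / 2.351466e+09) = 984237.2162

984237.2162 m/s


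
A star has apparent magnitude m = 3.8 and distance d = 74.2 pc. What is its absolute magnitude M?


M = m - 5*log10(d) + 5 = 3.8 - 5*log10(74.2) + 5 = -0.552

-0.552


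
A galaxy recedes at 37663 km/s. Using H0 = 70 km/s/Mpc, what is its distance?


d = v / H0 = 37663 / 70 = 538.0429

538.0429 Mpc


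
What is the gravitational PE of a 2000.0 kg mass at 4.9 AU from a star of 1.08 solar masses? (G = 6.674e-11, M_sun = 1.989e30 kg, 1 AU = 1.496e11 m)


M = 1.08 * 1.989e30 kg = 2.14812e+30 kg; r = 4.9 AU * 1.496e11 m/AU = 7.3304e+11 m. U = -GM*m/r = -(6.674e-11 * 2.14812e+30 * 2000.0) / 7.3304e+11 = -3.912e+11

-3.912e+11 J


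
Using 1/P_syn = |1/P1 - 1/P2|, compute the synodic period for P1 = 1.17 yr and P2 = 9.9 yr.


1/P_syn = |1/P1 - 1/P2| = |1/1.17 - 1/9.9| => P_syn = 1.3268

1.3268 years


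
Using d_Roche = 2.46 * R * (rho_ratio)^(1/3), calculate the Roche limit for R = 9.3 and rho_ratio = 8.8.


d_Roche = 2.46 * 9.3 * 8.8^(1/3) = 47.233

47.233


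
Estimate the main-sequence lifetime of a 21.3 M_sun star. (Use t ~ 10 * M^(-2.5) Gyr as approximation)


t = 10 * M^(-2.5) = 10 * 21.3^(-2.5) = 0.0048

0.0048 Gyr


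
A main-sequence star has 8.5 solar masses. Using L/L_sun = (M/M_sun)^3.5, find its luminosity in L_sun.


L/L_sun = (M/M_sun)^3.5 = 8.5^3.5 = 1790.4667

1790.4667 L_sun


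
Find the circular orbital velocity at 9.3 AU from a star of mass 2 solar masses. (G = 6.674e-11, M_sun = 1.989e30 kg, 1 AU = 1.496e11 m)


v = sqrt(GM/r) = sqrt(6.674e-11 * 3.978e+30 / 1.391e+12) = 13813.9608

13813.9608 m/s


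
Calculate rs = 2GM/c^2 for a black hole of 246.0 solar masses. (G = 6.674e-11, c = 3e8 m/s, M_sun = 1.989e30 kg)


M = 246.0 * 1.989e30 kg = 4.89294e+32 kg. rs = 2GM/c^2 = 2 * 6.674e-11 * 4.89294e+32 / (3e8)^2 = 725677.368

725677.368 m


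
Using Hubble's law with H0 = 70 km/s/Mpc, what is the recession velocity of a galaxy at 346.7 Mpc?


v = H0 * d = 70 * 346.7 = 24269.0

24269.0 km/s


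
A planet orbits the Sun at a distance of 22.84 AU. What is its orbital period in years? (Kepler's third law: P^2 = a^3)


P = a^(3/2) = 22.84^1.5 = 109.1551

109.1551 years


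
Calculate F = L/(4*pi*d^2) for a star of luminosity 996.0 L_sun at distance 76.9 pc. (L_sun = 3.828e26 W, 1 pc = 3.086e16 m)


F = L / (4*pi*d^2) = 3.813e+29 / (4*pi*(2.373e+18)^2) = 5.387e-09

5.387e-09 W/m^2


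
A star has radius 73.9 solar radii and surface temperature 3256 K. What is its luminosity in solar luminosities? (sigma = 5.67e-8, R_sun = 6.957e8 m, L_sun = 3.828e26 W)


R = 73.9 * 6.957e8 m = 5.141223e+10 m. L = 4*pi*R^2*sigma*T^4 = 4*pi*(5.141223e+10)^2 * 5.67e-8 * 3256^4 = 2.116719893e+29 W. L/L_sun = 2.116719893e+29 / 3.828e26 = 552.9571

552.9571 L_sun


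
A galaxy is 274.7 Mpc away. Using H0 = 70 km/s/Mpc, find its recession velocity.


v = H0 * d = 70 * 274.7 = 19229.0

19229.0 km/s


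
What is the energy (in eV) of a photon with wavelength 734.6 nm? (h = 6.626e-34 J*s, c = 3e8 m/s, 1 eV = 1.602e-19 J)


E = hc/lambda = 6.626e-34 * 3e8 / 7.346e-07 = 2.706e-19 J = 1.6891 eV

1.6891 eV


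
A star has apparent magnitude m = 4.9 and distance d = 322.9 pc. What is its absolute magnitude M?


M = m - 5*log10(d) + 5 = 4.9 - 5*log10(322.9) + 5 = -2.6453

-2.6453


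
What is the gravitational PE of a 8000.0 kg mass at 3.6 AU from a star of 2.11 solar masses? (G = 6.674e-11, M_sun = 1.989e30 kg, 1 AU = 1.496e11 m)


M = 2.11 * 1.989e30 kg = 4.19679e+30 kg; r = 3.6 AU * 1.496e11 m/AU = 5.3856e+11 m. U = -GM*m/r = -(6.674e-11 * 4.19679e+30 * 8000.0) / 5.3856e+11 = -4.161e+12

-4.161e+12 J


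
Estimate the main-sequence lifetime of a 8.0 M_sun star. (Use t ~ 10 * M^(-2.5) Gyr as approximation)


t = 10 * M^(-2.5) = 10 * 8.0^(-2.5) = 0.0552

0.0552 Gyr


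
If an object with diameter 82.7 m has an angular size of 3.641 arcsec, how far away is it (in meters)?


D = size / theta_rad, theta_rad = 3.641 * pi/(180*3600) = 1.765e-05, D = 4.685e+06

4.685e+06 m


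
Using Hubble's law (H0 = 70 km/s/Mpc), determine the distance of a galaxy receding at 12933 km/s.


d = v / H0 = 12933 / 70 = 184.7571

184.7571 Mpc


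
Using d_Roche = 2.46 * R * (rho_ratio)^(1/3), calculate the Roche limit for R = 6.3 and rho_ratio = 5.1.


d_Roche = 2.46 * 6.3 * 5.1^(1/3) = 26.6767

26.6767


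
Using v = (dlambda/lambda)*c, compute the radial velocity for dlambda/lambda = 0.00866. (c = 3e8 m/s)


v = (dlambda/lambda) * c = 0.00866 * 3e8 = 2.598e+06

2.598e+06 m/s


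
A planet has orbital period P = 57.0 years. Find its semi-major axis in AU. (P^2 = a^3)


a = P^(2/3) = 57.0^(2/3) = 14.811

14.811 AU


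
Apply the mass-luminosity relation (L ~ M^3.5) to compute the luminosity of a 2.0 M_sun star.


L/L_sun = (M/M_sun)^3.5 = 2.0^3.5 = 11.3137

11.3137 L_sun


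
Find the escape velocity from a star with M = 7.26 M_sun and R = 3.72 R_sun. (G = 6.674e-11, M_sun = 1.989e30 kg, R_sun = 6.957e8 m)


M = 7.26 * 1.989e30 kg = 1.444014e+31 kg; R = 3.72 * 6.957e8 m = 2.588004e+09 m. v_esc = sqrt(2GM/R) = sqrt(2 * 6.674e-11 * 1.444014e+31 / 2.588004e+09) = 863001.0603

863001.0603 m/s


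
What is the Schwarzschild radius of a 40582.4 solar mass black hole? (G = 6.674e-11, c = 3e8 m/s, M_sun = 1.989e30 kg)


M = 40582.4 * 1.989e30 kg = 8.07183936e+34 kg. rs = 2GM/c^2 = 2 * 6.674e-11 * 8.07183936e+34 / (3e8)^2 = 1.197e+08

1.197e+08 m


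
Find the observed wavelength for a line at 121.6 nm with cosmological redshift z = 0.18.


lam_obs = lam_emit * (1 + z) = 121.6 * (1 + 0.18) = 143.488

143.488 nm


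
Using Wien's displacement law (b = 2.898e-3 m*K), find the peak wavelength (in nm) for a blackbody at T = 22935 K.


lam_max = b / T = 2.898e-3 / 22935 = 1.264e-07 m = 126.3571 nm

126.3571 nm


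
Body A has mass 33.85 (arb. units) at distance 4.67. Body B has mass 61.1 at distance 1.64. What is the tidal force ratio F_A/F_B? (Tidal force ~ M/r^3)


Ratio = (M1/r1^3) / (M2/r2^3) = (33.85/4.67^3) / (61.1/1.64^3) = 0.024

0.024


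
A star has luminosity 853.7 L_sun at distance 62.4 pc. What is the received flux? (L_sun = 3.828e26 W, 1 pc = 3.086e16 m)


F = L / (4*pi*d^2) = 3.268e+29 / (4*pi*(1.926e+18)^2) = 7.013e-09

7.013e-09 W/m^2


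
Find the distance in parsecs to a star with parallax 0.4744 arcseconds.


d = 1/p = 1/0.4744 = 2.1079

2.1079 pc


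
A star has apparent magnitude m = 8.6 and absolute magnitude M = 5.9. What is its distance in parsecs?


d = 10^((m - M + 5)/5) = 10^((8.6 - 5.9 + 5)/5) = 34.6737

34.6737 pc


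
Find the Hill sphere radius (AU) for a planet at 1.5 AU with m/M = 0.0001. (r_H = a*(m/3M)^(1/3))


r_H = a * (m/3M)^(1/3) = 1.5 * (0.0001/3)^(1/3) = 0.0483

0.0483 AU


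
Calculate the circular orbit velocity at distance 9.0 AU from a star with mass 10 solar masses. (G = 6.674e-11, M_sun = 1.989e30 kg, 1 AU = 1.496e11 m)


v = sqrt(GM/r) = sqrt(6.674e-11 * 1.989e+31 / 1.346e+12) = 31399.5512

31399.5512 m/s


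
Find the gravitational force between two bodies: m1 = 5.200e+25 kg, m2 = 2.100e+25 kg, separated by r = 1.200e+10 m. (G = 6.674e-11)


F = G*m1*m2/r^2 = 6.674e-11 * 5.200e+25 * 2.100e+25 / (1.200e+10)^2 = 6.674e-11 * 1.092e+51 / 1.440e+20 = 5.061e+20

5.061e+20 N


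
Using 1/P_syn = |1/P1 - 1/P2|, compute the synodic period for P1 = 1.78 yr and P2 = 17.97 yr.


1/P_syn = |1/P1 - 1/P2| = |1/1.78 - 1/17.97| => P_syn = 1.9757

1.9757 years


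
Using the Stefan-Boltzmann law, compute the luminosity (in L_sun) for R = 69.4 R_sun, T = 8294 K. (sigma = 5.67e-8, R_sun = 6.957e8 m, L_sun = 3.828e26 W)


R = 69.4 * 6.957e8 m = 4.828158e+10 m. L = 4*pi*R^2*sigma*T^4 = 4*pi*(4.828158e+10)^2 * 5.67e-8 * 8294^4 = 7.85980904e+30 W. L/L_sun = 7.85980904e+30 / 3.828e26 = 20532.4165

20532.4165 L_sun


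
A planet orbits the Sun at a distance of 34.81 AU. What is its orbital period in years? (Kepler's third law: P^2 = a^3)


P = a^(3/2) = 34.81^1.5 = 205.379

205.379 years


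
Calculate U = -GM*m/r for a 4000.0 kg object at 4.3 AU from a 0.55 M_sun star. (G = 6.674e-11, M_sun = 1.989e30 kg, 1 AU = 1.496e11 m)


M = 0.55 * 1.989e30 kg = 1.09395e+30 kg; r = 4.3 AU * 1.496e11 m/AU = 6.4328e+11 m. U = -GM*m/r = -(6.674e-11 * 1.09395e+30 * 4000.0) / 6.4328e+11 = -4.540e+11

-4.540e+11 J


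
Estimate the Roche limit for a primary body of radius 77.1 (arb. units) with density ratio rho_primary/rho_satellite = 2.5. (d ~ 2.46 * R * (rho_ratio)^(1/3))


d_Roche = 2.46 * 77.1 * 2.5^(1/3) = 257.4164

257.4164


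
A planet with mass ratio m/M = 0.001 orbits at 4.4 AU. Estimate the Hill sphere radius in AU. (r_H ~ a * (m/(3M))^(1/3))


r_H = a * (m/3M)^(1/3) = 4.4 * (0.001/3)^(1/3) = 0.3051

0.3051 AU


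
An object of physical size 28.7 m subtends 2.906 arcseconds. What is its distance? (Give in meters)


D = size / theta_rad, theta_rad = 2.906 * pi/(180*3600) = 1.409e-05, D = 2.037e+06

2.037e+06 m


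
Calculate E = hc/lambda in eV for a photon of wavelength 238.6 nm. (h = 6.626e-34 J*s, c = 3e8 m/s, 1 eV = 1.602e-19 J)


E = hc/lambda = 6.626e-34 * 3e8 / 2.386e-07 = 8.331e-19 J = 5.2004 eV

5.2004 eV


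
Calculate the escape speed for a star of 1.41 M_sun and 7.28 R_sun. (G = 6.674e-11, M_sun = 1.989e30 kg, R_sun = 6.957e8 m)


M = 1.41 * 1.989e30 kg = 2.80449e+30 kg; R = 7.28 * 6.957e8 m = 5.064696e+09 m. v_esc = sqrt(2GM/R) = sqrt(2 * 6.674e-11 * 2.80449e+30 / 5.064696e+09) = 271868.1648

271868.1648 m/s


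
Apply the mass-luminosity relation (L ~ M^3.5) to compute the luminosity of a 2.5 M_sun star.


L/L_sun = (M/M_sun)^3.5 = 2.5^3.5 = 24.7053

24.7053 L_sun


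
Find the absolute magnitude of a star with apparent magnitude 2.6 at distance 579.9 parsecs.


M = m - 5*log10(d) + 5 = 2.6 - 5*log10(579.9) + 5 = -6.2168

-6.2168


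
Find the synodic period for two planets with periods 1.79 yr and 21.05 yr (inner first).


1/P_syn = |1/P1 - 1/P2| = |1/1.79 - 1/21.05| => P_syn = 1.9564

1.9564 years


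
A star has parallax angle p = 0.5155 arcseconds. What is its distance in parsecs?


d = 1/p = 1/0.5155 = 1.9399

1.9399 pc


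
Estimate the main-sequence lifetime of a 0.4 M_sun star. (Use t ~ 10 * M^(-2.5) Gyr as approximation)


t = 10 * M^(-2.5) = 10 * 0.4^(-2.5) = 98.8212

98.8212 Gyr


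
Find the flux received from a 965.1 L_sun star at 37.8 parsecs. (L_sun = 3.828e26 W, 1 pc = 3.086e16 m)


F = L / (4*pi*d^2) = 3.694e+29 / (4*pi*(1.167e+18)^2) = 2.161e-08

2.161e-08 W/m^2


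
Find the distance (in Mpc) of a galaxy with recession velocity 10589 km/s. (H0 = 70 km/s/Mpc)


d = v / H0 = 10589 / 70 = 151.2714

151.2714 Mpc


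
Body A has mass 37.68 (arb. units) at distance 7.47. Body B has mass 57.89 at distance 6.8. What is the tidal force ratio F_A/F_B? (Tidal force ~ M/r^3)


Ratio = (M1/r1^3) / (M2/r2^3) = (37.68/7.47^3) / (57.89/6.8^3) = 0.491

0.491


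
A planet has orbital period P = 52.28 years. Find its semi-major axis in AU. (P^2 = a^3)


a = P^(2/3) = 52.28^(2/3) = 13.9816

13.9816 AU


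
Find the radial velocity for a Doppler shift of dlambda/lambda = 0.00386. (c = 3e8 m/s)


v = (dlambda/lambda) * c = 0.00386 * 3e8 = 1.158e+06

1.158e+06 m/s


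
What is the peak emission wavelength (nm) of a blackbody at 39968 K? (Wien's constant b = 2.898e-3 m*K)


lam_max = b / T = 2.898e-3 / 39968 = 7.251e-08 m = 72.508 nm

72.508 nm


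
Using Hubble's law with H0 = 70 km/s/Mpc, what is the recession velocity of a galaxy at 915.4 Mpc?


v = H0 * d = 70 * 915.4 = 64078.0

64078.0 km/s


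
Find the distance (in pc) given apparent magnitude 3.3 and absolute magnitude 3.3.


d = 10^((m - M + 5)/5) = 10^((3.3 - 3.3 + 5)/5) = 10.0

10.0 pc


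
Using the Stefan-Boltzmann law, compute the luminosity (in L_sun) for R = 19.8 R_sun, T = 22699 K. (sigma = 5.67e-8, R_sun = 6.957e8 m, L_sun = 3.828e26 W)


R = 19.8 * 6.957e8 m = 1.377486e+10 m. L = 4*pi*R^2*sigma*T^4 = 4*pi*(1.377486e+10)^2 * 5.67e-8 * 22699^4 = 3.589171492e+31 W. L/L_sun = 3.589171492e+31 / 3.828e26 = 93761.0108

93761.0108 L_sun


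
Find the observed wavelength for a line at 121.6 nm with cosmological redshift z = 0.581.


lam_obs = lam_emit * (1 + z) = 121.6 * (1 + 0.581) = 192.2496

192.2496 nm


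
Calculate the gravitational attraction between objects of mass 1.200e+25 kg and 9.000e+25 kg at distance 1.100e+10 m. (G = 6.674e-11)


F = G*m1*m2/r^2 = 6.674e-11 * 1.200e+25 * 9.000e+25 / (1.100e+10)^2 = 6.674e-11 * 1.080e+51 / 1.210e+20 = 5.957e+20

5.957e+20 N


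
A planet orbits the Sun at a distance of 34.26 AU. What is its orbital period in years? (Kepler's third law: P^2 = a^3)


P = a^(3/2) = 34.26^1.5 = 200.5308

200.5308 years


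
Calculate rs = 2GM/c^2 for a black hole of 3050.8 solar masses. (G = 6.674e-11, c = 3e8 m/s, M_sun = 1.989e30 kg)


M = 3050.8 * 1.989e30 kg = 6.0680412e+33 kg. rs = 2GM/c^2 = 2 * 6.674e-11 * 6.0680412e+33 / (3e8)^2 = 9.000e+06

9.000e+06 m


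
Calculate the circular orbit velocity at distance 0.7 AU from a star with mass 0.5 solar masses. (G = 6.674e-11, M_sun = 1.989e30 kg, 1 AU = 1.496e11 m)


v = sqrt(GM/r) = sqrt(6.674e-11 * 9.945e+29 / 1.047e+11) = 25175.6492

25175.6492 m/s


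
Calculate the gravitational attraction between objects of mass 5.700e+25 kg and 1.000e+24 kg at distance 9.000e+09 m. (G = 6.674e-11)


F = G*m1*m2/r^2 = 6.674e-11 * 5.700e+25 * 1.000e+24 / (9.000e+09)^2 = 6.674e-11 * 5.700e+49 / 8.100e+19 = 4.697e+19

4.697e+19 N


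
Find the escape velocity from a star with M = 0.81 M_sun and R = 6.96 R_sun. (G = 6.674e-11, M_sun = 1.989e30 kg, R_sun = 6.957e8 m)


M = 0.81 * 1.989e30 kg = 1.61109e+30 kg; R = 6.96 * 6.957e8 m = 4.842072e+09 m. v_esc = sqrt(2GM/R) = sqrt(2 * 6.674e-11 * 1.61109e+30 / 4.842072e+09) = 210742.6217

210742.6217 m/s


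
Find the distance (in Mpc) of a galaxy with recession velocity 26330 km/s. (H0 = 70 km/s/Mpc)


d = v / H0 = 26330 / 70 = 376.1429

376.1429 Mpc


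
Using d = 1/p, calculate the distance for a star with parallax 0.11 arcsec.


d = 1/p = 1/0.11 = 9.0909

9.0909 pc


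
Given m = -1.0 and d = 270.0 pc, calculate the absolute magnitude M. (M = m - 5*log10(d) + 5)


M = m - 5*log10(d) + 5 = -1.0 - 5*log10(270.0) + 5 = -8.1568

-8.1568


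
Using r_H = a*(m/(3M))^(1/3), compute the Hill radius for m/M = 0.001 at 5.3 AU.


r_H = a * (m/3M)^(1/3) = 5.3 * (0.001/3)^(1/3) = 0.3675

0.3675 AU


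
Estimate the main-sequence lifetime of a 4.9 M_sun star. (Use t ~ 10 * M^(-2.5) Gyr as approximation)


t = 10 * M^(-2.5) = 10 * 4.9^(-2.5) = 0.1882

0.1882 Gyr


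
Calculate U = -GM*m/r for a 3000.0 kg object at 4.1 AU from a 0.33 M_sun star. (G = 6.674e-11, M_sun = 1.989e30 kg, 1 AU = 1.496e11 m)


M = 0.33 * 1.989e30 kg = 6.5637e+29 kg; r = 4.1 AU * 1.496e11 m/AU = 6.1336e+11 m. U = -GM*m/r = -(6.674e-11 * 6.5637e+29 * 3000.0) / 6.1336e+11 = -2.143e+11

-2.143e+11 J


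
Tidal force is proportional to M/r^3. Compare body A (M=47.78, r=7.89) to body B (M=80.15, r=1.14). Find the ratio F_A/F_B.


Ratio = (M1/r1^3) / (M2/r2^3) = (47.78/7.89^3) / (80.15/1.14^3) = 0.0018

0.0018


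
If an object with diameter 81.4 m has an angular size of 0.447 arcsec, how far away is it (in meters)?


D = size / theta_rad, theta_rad = 0.447 * pi/(180*3600) = 2.167e-06, D = 3.756e+07

3.756e+07 m


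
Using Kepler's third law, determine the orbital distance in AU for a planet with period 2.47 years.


a = P^(2/3) = 2.47^(2/3) = 1.8272

1.8272 AU


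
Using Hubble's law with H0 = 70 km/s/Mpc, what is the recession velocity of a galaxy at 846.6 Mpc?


v = H0 * d = 70 * 846.6 = 59262.0

59262.0 km/s


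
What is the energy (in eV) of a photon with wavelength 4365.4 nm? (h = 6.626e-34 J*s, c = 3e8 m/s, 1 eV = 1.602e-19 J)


E = hc/lambda = 6.626e-34 * 3e8 / 4.365e-06 = 4.554e-20 J = 0.2842 eV

0.2842 eV


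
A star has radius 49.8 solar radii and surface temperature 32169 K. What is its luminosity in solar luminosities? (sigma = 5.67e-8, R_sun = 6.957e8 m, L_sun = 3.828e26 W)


R = 49.8 * 6.957e8 m = 3.464586e+10 m. L = 4*pi*R^2*sigma*T^4 = 4*pi*(3.464586e+10)^2 * 5.67e-8 * 32169^4 = 9.158953582e+32 W. L/L_sun = 9.158953582e+32 / 3.828e26 = 2.393e+06

2.393e+06 L_sun


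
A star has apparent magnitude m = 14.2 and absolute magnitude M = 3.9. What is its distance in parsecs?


d = 10^((m - M + 5)/5) = 10^((14.2 - 3.9 + 5)/5) = 1148.1536

1148.1536 pc


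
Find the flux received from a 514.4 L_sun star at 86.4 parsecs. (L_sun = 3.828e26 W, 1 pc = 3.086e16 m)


F = L / (4*pi*d^2) = 1.969e+29 / (4*pi*(2.666e+18)^2) = 2.204e-09

2.204e-09 W/m^2


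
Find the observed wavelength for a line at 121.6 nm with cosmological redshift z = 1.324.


lam_obs = lam_emit * (1 + z) = 121.6 * (1 + 1.324) = 282.5984

282.5984 nm


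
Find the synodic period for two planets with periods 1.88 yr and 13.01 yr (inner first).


1/P_syn = |1/P1 - 1/P2| = |1/1.88 - 1/13.01| => P_syn = 2.1976

2.1976 years


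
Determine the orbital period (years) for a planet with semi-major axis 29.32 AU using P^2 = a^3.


P = a^(3/2) = 29.32^1.5 = 158.7618

158.7618 years


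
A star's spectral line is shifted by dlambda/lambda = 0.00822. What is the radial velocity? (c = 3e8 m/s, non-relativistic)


v = (dlambda/lambda) * c = 0.00822 * 3e8 = 2.466e+06

2.466e+06 m/s


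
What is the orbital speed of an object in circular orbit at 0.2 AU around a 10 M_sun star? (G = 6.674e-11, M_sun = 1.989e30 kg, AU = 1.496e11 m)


v = sqrt(GM/r) = sqrt(6.674e-11 * 1.989e+31 / 2.992e+10) = 210634.5931

210634.5931 m/s


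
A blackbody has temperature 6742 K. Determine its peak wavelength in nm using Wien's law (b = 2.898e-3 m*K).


lam_max = b / T = 2.898e-3 / 6742 = 4.298e-07 m = 429.8428 nm

429.8428 nm


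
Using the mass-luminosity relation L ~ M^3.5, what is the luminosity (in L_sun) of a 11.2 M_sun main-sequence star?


L/L_sun = (M/M_sun)^3.5 = 11.2^3.5 = 4701.7884

4701.7884 L_sun


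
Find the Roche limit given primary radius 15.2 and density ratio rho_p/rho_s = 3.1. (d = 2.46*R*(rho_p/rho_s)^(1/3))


d_Roche = 2.46 * 15.2 * 3.1^(1/3) = 54.5213

54.5213


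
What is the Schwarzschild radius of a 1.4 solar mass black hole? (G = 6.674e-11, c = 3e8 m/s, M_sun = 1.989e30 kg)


M = 1.4 * 1.989e30 kg = 2.7846e+30 kg. rs = 2GM/c^2 = 2 * 6.674e-11 * 2.7846e+30 / (3e8)^2 = 4129.8712

4129.8712 m


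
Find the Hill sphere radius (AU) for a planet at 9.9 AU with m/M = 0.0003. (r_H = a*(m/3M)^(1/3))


r_H = a * (m/3M)^(1/3) = 9.9 * (0.0003/3)^(1/3) = 0.4595

0.4595 AU


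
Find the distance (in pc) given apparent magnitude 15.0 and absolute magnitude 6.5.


d = 10^((m - M + 5)/5) = 10^((15.0 - 6.5 + 5)/5) = 501.1872

501.1872 pc


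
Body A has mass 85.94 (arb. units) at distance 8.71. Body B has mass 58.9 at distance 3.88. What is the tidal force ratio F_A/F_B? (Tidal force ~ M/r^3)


Ratio = (M1/r1^3) / (M2/r2^3) = (85.94/8.71^3) / (58.9/3.88^3) = 0.129

0.129


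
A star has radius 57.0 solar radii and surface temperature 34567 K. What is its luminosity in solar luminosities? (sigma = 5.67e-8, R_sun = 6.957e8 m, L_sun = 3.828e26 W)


R = 57.0 * 6.957e8 m = 3.96549e+10 m. L = 4*pi*R^2*sigma*T^4 = 4*pi*(3.96549e+10)^2 * 5.67e-8 * 34567^4 = 1.599681048e+33 W. L/L_sun = 1.599681048e+33 / 3.828e26 = 4.179e+06

4.179e+06 L_sun


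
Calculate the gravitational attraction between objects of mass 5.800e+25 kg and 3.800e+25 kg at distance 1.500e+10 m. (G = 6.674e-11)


F = G*m1*m2/r^2 = 6.674e-11 * 5.800e+25 * 3.800e+25 / (1.500e+10)^2 = 6.674e-11 * 2.204e+51 / 2.250e+20 = 6.538e+20

6.538e+20 N


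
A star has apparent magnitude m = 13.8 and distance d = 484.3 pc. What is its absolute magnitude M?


M = m - 5*log10(d) + 5 = 13.8 - 5*log10(484.3) + 5 = 5.3744

5.3744


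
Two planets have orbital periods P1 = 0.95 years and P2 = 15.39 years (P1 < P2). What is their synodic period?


1/P_syn = |1/P1 - 1/P2| = |1/0.95 - 1/15.39| => P_syn = 1.0125

1.0125 years


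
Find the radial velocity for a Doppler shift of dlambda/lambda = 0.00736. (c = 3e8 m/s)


v = (dlambda/lambda) * c = 0.00736 * 3e8 = 2.208e+06

2.208e+06 m/s


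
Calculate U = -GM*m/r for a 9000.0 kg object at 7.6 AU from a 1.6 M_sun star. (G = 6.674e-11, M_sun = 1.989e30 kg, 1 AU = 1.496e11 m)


M = 1.6 * 1.989e30 kg = 3.1824e+30 kg; r = 7.6 AU * 1.496e11 m/AU = 1.13696e+12 m. U = -GM*m/r = -(6.674e-11 * 3.1824e+30 * 9000.0) / 1.13696e+12 = -1.681e+12

-1.681e+12 J


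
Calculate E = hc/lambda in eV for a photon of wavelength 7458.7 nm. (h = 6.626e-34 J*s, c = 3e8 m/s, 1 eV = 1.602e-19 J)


E = hc/lambda = 6.626e-34 * 3e8 / 7.459e-06 = 2.665e-20 J = 0.1664 eV

0.1664 eV


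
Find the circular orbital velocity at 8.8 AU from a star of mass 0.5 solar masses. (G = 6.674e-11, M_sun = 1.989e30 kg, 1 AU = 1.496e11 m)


v = sqrt(GM/r) = sqrt(6.674e-11 * 9.945e+29 / 1.316e+12) = 7100.4907

7100.4907 m/s


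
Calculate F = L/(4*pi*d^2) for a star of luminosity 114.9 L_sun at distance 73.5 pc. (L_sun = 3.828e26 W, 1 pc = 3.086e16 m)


F = L / (4*pi*d^2) = 4.398e+28 / (4*pi*(2.268e+18)^2) = 6.803e-10

6.803e-10 W/m^2


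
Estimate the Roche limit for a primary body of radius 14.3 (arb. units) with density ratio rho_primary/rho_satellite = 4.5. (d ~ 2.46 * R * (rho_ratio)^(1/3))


d_Roche = 2.46 * 14.3 * 4.5^(1/3) = 58.0776

58.0776


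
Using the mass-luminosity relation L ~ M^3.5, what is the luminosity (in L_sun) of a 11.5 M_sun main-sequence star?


L/L_sun = (M/M_sun)^3.5 = 11.5^3.5 = 5157.5381

5157.5381 L_sun


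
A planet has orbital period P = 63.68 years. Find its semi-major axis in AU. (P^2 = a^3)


a = P^(2/3) = 63.68^(2/3) = 15.9466

15.9466 AU


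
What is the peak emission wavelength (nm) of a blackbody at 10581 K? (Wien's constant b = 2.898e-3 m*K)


lam_max = b / T = 2.898e-3 / 10581 = 2.739e-07 m = 273.8872 nm

273.8872 nm


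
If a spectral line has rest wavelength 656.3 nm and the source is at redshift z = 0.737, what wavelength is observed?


lam_obs = lam_emit * (1 + z) = 656.3 * (1 + 0.737) = 1139.9931

1139.9931 nm


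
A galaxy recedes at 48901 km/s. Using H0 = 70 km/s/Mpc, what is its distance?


d = v / H0 = 48901 / 70 = 698.5857

698.5857 Mpc


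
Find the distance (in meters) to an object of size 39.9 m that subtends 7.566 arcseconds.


D = size / theta_rad, theta_rad = 7.566 * pi/(180*3600) = 3.668e-05, D = 1.088e+06

1.088e+06 m


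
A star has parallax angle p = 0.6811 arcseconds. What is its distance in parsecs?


d = 1/p = 1/0.6811 = 1.4682

1.4682 pc


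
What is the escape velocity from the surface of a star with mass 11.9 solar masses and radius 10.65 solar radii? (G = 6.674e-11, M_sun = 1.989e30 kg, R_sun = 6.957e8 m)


M = 11.9 * 1.989e30 kg = 2.36691e+31 kg; R = 10.65 * 6.957e8 m = 7.409205e+09 m. v_esc = sqrt(2GM/R) = sqrt(2 * 6.674e-11 * 2.36691e+31 / 7.409205e+09) = 652999.9766

652999.9766 m/s


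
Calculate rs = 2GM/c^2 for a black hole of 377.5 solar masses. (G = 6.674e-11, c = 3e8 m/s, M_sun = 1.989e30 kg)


M = 377.5 * 1.989e30 kg = 7.508475e+32 kg. rs = 2GM/c^2 = 2 * 6.674e-11 * 7.508475e+32 / (3e8)^2 = 1.114e+06

1.114e+06 m


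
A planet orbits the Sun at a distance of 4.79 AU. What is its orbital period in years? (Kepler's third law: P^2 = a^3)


P = a^(3/2) = 4.79^1.5 = 10.4834

10.4834 years


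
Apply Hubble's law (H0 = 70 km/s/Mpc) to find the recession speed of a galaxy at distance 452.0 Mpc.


v = H0 * d = 70 * 452.0 = 31640.0

31640.0 km/s


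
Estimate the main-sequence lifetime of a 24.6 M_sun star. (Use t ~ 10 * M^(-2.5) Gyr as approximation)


t = 10 * M^(-2.5) = 10 * 24.6^(-2.5) = 0.0033

0.0033 Gyr


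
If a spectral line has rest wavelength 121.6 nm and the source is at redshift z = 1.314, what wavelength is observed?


lam_obs = lam_emit * (1 + z) = 121.6 * (1 + 1.314) = 281.3824

281.3824 nm


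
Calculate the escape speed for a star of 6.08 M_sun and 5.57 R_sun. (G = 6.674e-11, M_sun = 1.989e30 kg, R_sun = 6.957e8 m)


M = 6.08 * 1.989e30 kg = 1.209312e+31 kg; R = 5.57 * 6.957e8 m = 3.875049e+09 m. v_esc = sqrt(2GM/R) = sqrt(2 * 6.674e-11 * 1.209312e+31 / 3.875049e+09) = 645414.4447

645414.4447 m/s


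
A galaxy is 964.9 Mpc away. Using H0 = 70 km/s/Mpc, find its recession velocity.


v = H0 * d = 70 * 964.9 = 67543.0

67543.0 km/s


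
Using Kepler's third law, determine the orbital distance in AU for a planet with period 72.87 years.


a = P^(2/3) = 72.87^(2/3) = 17.4461

17.4461 AU


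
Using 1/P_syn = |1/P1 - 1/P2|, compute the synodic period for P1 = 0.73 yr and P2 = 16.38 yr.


1/P_syn = |1/P1 - 1/P2| = |1/0.73 - 1/16.38| => P_syn = 0.7641

0.7641 years


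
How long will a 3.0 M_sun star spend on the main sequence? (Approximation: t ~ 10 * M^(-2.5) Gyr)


t = 10 * M^(-2.5) = 10 * 3.0^(-2.5) = 0.6415

0.6415 Gyr


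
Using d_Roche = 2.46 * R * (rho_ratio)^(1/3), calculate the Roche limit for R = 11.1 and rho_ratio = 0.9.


d_Roche = 2.46 * 11.1 * 0.9^(1/3) = 26.3637

26.3637


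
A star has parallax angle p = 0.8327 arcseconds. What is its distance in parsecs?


d = 1/p = 1/0.8327 = 1.2009

1.2009 pc


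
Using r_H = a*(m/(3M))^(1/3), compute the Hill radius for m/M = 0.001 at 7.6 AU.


r_H = a * (m/3M)^(1/3) = 7.6 * (0.001/3)^(1/3) = 0.527

0.527 AU


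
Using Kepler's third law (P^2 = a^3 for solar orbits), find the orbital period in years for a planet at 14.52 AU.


P = a^(3/2) = 14.52^1.5 = 55.3286

55.3286 years


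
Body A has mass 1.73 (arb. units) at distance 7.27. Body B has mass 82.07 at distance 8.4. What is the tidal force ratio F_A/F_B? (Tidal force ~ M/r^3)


Ratio = (M1/r1^3) / (M2/r2^3) = (1.73/7.27^3) / (82.07/8.4^3) = 0.0325

0.0325


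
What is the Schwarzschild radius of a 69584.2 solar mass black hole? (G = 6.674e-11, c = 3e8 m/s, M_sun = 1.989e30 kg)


M = 69584.2 * 1.989e30 kg = 1.384029738e+35 kg. rs = 2GM/c^2 = 2 * 6.674e-11 * 1.384029738e+35 / (3e8)^2 = 2.053e+08

2.053e+08 m


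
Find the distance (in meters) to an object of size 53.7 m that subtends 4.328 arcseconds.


D = size / theta_rad, theta_rad = 4.328 * pi/(180*3600) = 2.098e-05, D = 2.559e+06

2.559e+06 m


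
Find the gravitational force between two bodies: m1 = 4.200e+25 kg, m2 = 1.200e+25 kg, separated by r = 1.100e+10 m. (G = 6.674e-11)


F = G*m1*m2/r^2 = 6.674e-11 * 4.200e+25 * 1.200e+25 / (1.100e+10)^2 = 6.674e-11 * 5.040e+50 / 1.210e+20 = 2.780e+20

2.780e+20 N


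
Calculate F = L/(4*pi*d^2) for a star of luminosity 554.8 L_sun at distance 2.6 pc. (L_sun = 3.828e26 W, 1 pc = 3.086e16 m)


F = L / (4*pi*d^2) = 2.124e+29 / (4*pi*(8.024e+16)^2) = 2.625e-06

2.625e-06 W/m^2


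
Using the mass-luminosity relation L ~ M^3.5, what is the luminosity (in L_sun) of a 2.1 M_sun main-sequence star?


L/L_sun = (M/M_sun)^3.5 = 2.1^3.5 = 13.4205

13.4205 L_sun


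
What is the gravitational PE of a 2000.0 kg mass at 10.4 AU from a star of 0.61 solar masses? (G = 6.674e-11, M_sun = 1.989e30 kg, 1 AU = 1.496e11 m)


M = 0.61 * 1.989e30 kg = 1.21329e+30 kg; r = 10.4 AU * 1.496e11 m/AU = 1.55584e+12 m. U = -GM*m/r = -(6.674e-11 * 1.21329e+30 * 2000.0) / 1.55584e+12 = -1.041e+11

-1.041e+11 J


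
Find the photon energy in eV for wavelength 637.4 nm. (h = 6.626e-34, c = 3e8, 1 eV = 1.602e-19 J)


E = hc/lambda = 6.626e-34 * 3e8 / 6.374e-07 = 3.119e-19 J = 1.9467 eV

1.9467 eV


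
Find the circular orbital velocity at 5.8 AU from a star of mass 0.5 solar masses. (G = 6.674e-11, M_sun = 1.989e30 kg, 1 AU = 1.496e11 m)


v = sqrt(GM/r) = sqrt(6.674e-11 * 9.945e+29 / 8.677e+11) = 8746.1254

8746.1254 m/s


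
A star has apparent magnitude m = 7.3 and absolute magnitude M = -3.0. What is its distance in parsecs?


d = 10^((m - M + 5)/5) = 10^((7.3 - -3.0 + 5)/5) = 1148.1536

1148.1536 pc


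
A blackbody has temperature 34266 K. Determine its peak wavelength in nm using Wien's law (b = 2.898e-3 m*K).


lam_max = b / T = 2.898e-3 / 34266 = 8.457e-08 m = 84.5736 nm

84.5736 nm


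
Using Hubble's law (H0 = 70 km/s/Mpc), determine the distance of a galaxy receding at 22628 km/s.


d = v / H0 = 22628 / 70 = 323.2571

323.2571 Mpc


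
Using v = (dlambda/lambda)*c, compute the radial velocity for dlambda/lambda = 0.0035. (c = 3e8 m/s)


v = (dlambda/lambda) * c = 0.0035 * 3e8 = 1.050e+06

1.050e+06 m/s


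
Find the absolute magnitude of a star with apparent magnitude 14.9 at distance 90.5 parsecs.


M = m - 5*log10(d) + 5 = 14.9 - 5*log10(90.5) + 5 = 10.1168

10.1168


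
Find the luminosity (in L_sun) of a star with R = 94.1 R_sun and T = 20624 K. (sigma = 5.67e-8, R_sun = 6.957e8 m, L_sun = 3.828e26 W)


R = 94.1 * 6.957e8 m = 6.546537e+10 m. L = 4*pi*R^2*sigma*T^4 = 4*pi*(6.546537e+10)^2 * 5.67e-8 * 20624^4 = 5.524688251e+32 W. L/L_sun = 5.524688251e+32 / 3.828e26 = 1.443e+06

1.443e+06 L_sun


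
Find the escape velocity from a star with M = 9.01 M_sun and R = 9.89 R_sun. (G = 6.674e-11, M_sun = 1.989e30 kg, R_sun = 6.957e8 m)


M = 9.01 * 1.989e30 kg = 1.792089e+31 kg; R = 9.89 * 6.957e8 m = 6.880473e+09 m. v_esc = sqrt(2GM/R) = sqrt(2 * 6.674e-11 * 1.792089e+31 / 6.880473e+09) = 589628.8684

589628.8684 m/s


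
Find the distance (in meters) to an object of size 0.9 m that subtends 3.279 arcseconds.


D = size / theta_rad, theta_rad = 3.279 * pi/(180*3600) = 1.590e-05, D = 56614.311

56614.311 m


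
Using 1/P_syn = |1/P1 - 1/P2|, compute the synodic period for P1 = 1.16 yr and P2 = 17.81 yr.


1/P_syn = |1/P1 - 1/P2| = |1/1.16 - 1/17.81| => P_syn = 1.2408

1.2408 years


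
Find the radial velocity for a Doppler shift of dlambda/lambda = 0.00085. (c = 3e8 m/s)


v = (dlambda/lambda) * c = 0.00085 * 3e8 = 255000.0

255000.0 m/s


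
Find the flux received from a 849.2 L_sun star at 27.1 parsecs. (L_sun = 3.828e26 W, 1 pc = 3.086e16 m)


F = L / (4*pi*d^2) = 3.251e+29 / (4*pi*(8.363e+17)^2) = 3.699e-08

3.699e-08 W/m^2


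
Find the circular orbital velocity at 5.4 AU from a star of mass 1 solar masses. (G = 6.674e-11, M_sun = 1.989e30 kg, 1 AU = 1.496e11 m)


v = sqrt(GM/r) = sqrt(6.674e-11 * 1.989e+30 / 8.078e+11) = 12818.8131

12818.8131 m/s


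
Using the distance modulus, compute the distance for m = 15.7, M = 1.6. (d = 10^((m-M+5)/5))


d = 10^((m - M + 5)/5) = 10^((15.7 - 1.6 + 5)/5) = 6606.9345

6606.9345 pc


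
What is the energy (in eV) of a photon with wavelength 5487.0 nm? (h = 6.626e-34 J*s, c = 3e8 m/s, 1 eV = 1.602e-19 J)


E = hc/lambda = 6.626e-34 * 3e8 / 5.487e-06 = 3.623e-20 J = 0.2261 eV

0.2261 eV


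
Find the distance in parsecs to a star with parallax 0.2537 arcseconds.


d = 1/p = 1/0.2537 = 3.9417

3.9417 pc


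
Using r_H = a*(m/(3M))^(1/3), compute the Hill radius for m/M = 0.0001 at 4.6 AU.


r_H = a * (m/3M)^(1/3) = 4.6 * (0.0001/3)^(1/3) = 0.148

0.148 AU


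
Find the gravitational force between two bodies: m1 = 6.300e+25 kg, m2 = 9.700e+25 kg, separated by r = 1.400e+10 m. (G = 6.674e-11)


F = G*m1*m2/r^2 = 6.674e-11 * 6.300e+25 * 9.700e+25 / (1.400e+10)^2 = 6.674e-11 * 6.111e+51 / 1.960e+20 = 2.081e+21

2.081e+21 N


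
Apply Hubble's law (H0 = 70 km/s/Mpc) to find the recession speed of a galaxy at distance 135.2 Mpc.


v = H0 * d = 70 * 135.2 = 9464.0

9464.0 km/s


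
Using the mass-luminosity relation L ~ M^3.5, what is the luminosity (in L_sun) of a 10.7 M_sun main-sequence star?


L/L_sun = (M/M_sun)^3.5 = 10.7^3.5 = 4007.2203

4007.2203 L_sun


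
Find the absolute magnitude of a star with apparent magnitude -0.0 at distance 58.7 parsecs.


M = m - 5*log10(d) + 5 = -0.0 - 5*log10(58.7) + 5 = -3.8432

-3.8432


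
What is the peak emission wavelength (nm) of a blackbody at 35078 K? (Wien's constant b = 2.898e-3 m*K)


lam_max = b / T = 2.898e-3 / 35078 = 8.262e-08 m = 82.6159 nm

82.6159 nm


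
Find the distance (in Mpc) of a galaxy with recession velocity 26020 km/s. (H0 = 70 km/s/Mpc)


d = v / H0 = 26020 / 70 = 371.7143

371.7143 Mpc


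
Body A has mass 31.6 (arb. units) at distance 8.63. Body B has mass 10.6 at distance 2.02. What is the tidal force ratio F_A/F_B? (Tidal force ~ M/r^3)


Ratio = (M1/r1^3) / (M2/r2^3) = (31.6/8.63^3) / (10.6/2.02^3) = 0.0382

0.0382


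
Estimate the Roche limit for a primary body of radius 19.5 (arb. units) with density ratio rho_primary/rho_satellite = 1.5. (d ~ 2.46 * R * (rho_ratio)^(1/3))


d_Roche = 2.46 * 19.5 * 1.5^(1/3) = 54.9119

54.9119


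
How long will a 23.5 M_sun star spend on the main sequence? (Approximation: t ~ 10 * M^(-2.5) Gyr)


t = 10 * M^(-2.5) = 10 * 23.5^(-2.5) = 0.0037

0.0037 Gyr


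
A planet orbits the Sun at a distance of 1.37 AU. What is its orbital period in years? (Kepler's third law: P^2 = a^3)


P = a^(3/2) = 1.37^1.5 = 1.6035

1.6035 years


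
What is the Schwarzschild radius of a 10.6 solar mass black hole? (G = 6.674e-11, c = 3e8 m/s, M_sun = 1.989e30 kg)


M = 10.6 * 1.989e30 kg = 2.10834e+31 kg. rs = 2GM/c^2 = 2 * 6.674e-11 * 2.10834e+31 / (3e8)^2 = 31269.0248

31269.0248 m


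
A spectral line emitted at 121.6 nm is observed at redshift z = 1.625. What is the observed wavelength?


lam_obs = lam_emit * (1 + z) = 121.6 * (1 + 1.625) = 319.2

319.2 nm


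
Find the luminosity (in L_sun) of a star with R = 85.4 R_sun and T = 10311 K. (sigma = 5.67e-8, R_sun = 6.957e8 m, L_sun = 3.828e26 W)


R = 85.4 * 6.957e8 m = 5.941278e+10 m. L = 4*pi*R^2*sigma*T^4 = 4*pi*(5.941278e+10)^2 * 5.67e-8 * 10311^4 = 2.842862262e+31 W. L/L_sun = 2.842862262e+31 / 3.828e26 = 74264.9494

74264.9494 L_sun
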